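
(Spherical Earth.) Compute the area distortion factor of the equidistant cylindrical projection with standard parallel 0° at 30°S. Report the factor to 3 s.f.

In the plate carrée (x = Rλ, y = Rφ), meridians are true-scale (h = 1) and parallels are stretched by k = sec φ.
Areal scale = h·k = 1 × sec φ; at 30°, h = 1.000, k = 1.155, so h·k = 1.155.

1.15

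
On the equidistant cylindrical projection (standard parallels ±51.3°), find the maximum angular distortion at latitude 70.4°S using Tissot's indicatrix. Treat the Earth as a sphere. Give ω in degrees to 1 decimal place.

With standard parallel φ₀ = 51.3°, the equirectangular projection gives x = Rλ cos φ₀, y = Rφ, so h = 1 and k = cos 51.3° / cos φ.
At 70.4°: h = 1.000, k = 1.864; principal scales a = 1.864, b = 1.000.
sin(ω/2) = (a − b)/(a + b) = 0.8639/2.864 = 0.3016, so ω = 2 arcsin(0.3016) ≈ 35.1°.

35.1°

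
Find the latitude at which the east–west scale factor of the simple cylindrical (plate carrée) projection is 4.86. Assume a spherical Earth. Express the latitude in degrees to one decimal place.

78.1°

Plate carrée: h = 1, k = sec φ along parallels.
sec φ = 4.86  ⇒  cos φ = 0.2058  ⇒  φ ≈ 78.1°.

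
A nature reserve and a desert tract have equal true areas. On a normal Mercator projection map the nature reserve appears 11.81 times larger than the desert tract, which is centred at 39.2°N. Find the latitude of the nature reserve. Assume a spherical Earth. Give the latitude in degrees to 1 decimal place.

Mercator areal scale is sec²φ, so apparent-area ratio = sec²φ₁ / sec²φ₂ = cos²φ₂ / cos²φ₁.
cos²φ₂ / cos²φ₁ = 11.81  ⇒  cos φ₁ = cos 39.2° / √11.81 = 0.7749/3.437 = 0.2255.
φ₁ = arccos(0.2255) ≈ 77.0°.

77.0°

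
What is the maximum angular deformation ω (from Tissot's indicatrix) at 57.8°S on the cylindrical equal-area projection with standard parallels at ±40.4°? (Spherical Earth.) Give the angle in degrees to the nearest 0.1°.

40.1°

Cylindrical equal-area (φ₀ = 40.4°): h = cos φ / cos 40.4° along meridians, k = cos 40.4° / cos φ along parallels; h·k = 1.
At 57.8°: h = 0.6997, k = 1.429; principal scales a = 1.429, b = 0.6997.
sin(ω/2) = (a − b)/(a + b) = 0.7294/2.129 = 0.3426, so ω = 2 arcsin(0.3426) ≈ 40.1°.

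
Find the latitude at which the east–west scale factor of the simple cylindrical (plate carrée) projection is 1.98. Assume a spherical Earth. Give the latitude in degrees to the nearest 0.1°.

Plate carrée: h = 1, k = sec φ along parallels.
sec φ = 1.98  ⇒  cos φ = 0.5051  ⇒  φ ≈ 59.7°.

59.7°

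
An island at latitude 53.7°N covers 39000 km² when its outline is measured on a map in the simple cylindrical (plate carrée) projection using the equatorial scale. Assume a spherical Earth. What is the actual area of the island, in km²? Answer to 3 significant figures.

In the plate carrée (x = Rλ, y = Rφ), meridians are true-scale (h = 1) and parallels are stretched by k = sec φ.
Areal scale = h·k = 1 × sec φ; at 53.7°, h = 1.000, k = 1.689, so h·k = 1.689.
True area = apparent / (areal scale) = 39000 / 1.689 ≈ 23100 km².

23100 km²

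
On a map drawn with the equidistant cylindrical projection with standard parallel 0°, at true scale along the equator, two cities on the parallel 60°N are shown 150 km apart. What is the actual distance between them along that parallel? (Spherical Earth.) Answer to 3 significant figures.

75.0 km

Plate carrée maps x = Rλ, y = Rφ. The meridian scale is h = 1 and the parallel scale is k = 1/cos φ = sec φ.
Along the parallel at 60°, map distances are exaggerated by k = sec 60° = 2.000.
True distance = 150 / 2.000 = 150 × cos 60° ≈ 75.0 km.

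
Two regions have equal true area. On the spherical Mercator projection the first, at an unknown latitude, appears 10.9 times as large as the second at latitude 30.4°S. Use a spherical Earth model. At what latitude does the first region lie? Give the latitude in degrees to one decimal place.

74.9°

For equal true areas on Mercator, apparent areas scale as sec²φ, so the ratio is cos²φ₂ / cos²φ₁.
cos²φ₂ / cos²φ₁ = 10.9  ⇒  cos φ₁ = cos 30.4° / √10.9 = 0.8625/3.302 = 0.2612.
φ₁ = arccos(0.2612) ≈ 74.9°.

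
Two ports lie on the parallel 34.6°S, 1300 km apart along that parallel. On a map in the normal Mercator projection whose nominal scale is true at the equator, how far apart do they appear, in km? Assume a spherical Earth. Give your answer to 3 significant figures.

1580 km

For Mercator, h = k = sec φ (a conformal cylindrical projection has a single point scale, 1/cos φ).
Along the parallel, k = sec 34.6° = 1/0.8231 = 1.215.
Map distance = 1300 × 1.215 ≈ 1580 km.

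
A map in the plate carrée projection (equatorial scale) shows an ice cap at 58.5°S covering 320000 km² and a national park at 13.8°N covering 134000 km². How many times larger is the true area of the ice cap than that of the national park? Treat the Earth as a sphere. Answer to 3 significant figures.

Plate carrée has h = 1 and k = sec φ, giving areal scale sec φ; true area = (apparent area) · cos φ.
True area of ice cap: 320000 × cos(58.5°) = 320000 × 0.5225 = 167200 km².
True area of national park: 134000 × cos(13.8°) = 134000 × 0.9711 = 130100 km².
Ratio = 167200 / 130100 ≈ 1.28.

1.28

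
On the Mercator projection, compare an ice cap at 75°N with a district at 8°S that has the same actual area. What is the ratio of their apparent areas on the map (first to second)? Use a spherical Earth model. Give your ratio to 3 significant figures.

14.6

Mercator areal scale is sec²φ.
At 75°: sec²(75°) = 1/0.2588² = 14.93.
At 8°: sec²(8°) = 1/0.9903² = 1.020.
Ratio = 14.93/1.020 = cos²(8°)/cos²(75°) ≈ 14.6.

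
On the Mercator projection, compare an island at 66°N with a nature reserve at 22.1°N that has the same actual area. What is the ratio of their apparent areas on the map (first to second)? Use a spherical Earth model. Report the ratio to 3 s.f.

Mercator is conformal with k = sec φ, so areal scale = k² = sec²φ.
At 66°: sec²(66°) = 1/0.4067² = 6.045.
At 22.1°: sec²(22.1°) = 1/0.9265² = 1.165.
Ratio = 6.045/1.165 = cos²(22.1°)/cos²(66°) ≈ 5.19.

5.19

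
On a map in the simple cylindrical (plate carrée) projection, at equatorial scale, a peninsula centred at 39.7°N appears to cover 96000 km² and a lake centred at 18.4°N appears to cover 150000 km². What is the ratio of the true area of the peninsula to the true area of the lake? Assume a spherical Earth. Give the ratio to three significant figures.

0.519

Plate carrée has h = 1 and k = sec φ, giving areal scale sec φ; true area = (apparent area) · cos φ.
True area of peninsula: 96000 × cos(39.7°) = 96000 × 0.7694 = 73860 km².
True area of lake: 150000 × cos(18.4°) = 150000 × 0.9489 = 142300 km².
Ratio = 73860 / 142300 ≈ 0.519.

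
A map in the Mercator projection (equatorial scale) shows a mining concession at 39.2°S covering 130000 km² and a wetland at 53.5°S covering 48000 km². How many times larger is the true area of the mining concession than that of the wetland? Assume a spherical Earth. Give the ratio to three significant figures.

On Mercator the areal scale is sec²φ, so true area = apparent × cos²φ.
True area of mining concession: 130000 × cos²(39.2°) = 130000 × 0.6005 = 78070 km².
True area of wetland: 48000 × cos²(53.5°) = 48000 × 0.3538 = 16980 km².
Ratio = 78070 / 16980 ≈ 4.60.

4.60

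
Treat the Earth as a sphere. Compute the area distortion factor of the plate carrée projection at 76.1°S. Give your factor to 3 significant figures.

4.16

In the plate carrée (x = Rλ, y = Rφ), meridians are true-scale (h = 1) and parallels are stretched by k = sec φ.
Areal scale = h·k = 1 × sec φ; at 76.1°, h = 1.000, k = 4.163, so h·k = 4.163.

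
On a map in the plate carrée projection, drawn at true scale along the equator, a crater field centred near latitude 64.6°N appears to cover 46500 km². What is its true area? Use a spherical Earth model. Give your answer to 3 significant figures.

19900 km²

For the equirectangular projection with φ₀ = 0 (plate carrée), h = 1 along meridians and k = sec φ along parallels.
Areal scale = h·k = 1 × sec φ; at 64.6°, h = 1.000, k = 2.331, so h·k = 2.331.
True area = apparent / (areal scale) = 46500 / 2.331 ≈ 19900 km².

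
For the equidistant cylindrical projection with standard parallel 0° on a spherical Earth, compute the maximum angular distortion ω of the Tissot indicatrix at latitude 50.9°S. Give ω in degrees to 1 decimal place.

26.2°

For the equirectangular projection with φ₀ = 0 (plate carrée), h = 1 along meridians and k = sec φ along parallels.
At 50.9°: h = 1.000, k = 1.586; principal scales a = 1.586, b = 1.000.
sin(ω/2) = (a − b)/(a + b) = 0.5856/2.586 = 0.2265, so ω = 2 arcsin(0.2265) ≈ 26.2°.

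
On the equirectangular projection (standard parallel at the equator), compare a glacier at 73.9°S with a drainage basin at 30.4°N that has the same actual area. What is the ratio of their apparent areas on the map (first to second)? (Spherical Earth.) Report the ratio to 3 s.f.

3.11

Plate carrée maps x = Rλ, y = Rφ. The meridian scale is h = 1 and the parallel scale is k = 1/cos φ = sec φ.
Areal scale at 73.9°: h·k = 1.000 × 3.606 = 3.606.
Areal scale at 30.4°: h·k = 1.000 × 1.159 = 1.159.
Ratio = 3.606/1.159 ≈ 3.11.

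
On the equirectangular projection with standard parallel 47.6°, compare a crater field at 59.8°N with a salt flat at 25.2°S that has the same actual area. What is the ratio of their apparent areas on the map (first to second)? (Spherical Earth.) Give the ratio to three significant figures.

1.80

In the equirectangular projection with standard parallel φ₀ = 47.6° (x = Rλ cos φ₀, y = Rφ), meridians are true-scale (h = 1) and the parallel scale is k = cos φ₀ / cos φ.
Areal scale at 59.8°: h·k = 1.000 × 1.341 = 1.341.
Areal scale at 25.2°: h·k = 1.000 × 0.7452 = 0.7452.
Ratio = 1.341/0.7452 ≈ 1.80.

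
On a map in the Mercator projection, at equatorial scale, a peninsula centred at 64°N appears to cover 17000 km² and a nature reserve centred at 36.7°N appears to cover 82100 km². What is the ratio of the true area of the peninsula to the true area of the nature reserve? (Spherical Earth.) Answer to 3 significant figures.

On Mercator the areal scale is sec²φ, so true area = apparent × cos²φ.
True area of peninsula: 17000 × cos²(64°) = 17000 × 0.1922 = 3267 km².
True area of nature reserve: 82100 × cos²(36.7°) = 82100 × 0.6428 = 52780 km².
Ratio = 3267 / 52780 ≈ 0.0619.

0.0619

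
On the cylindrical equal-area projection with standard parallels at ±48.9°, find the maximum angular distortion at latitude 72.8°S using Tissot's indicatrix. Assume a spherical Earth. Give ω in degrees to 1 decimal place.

A cylindrical equal-area projection with standard parallel φ₀ has meridian scale h = cos φ / cos φ₀ and parallel scale k = cos φ₀ / cos φ (so areas are preserved, h·k = 1).
At 72.8°: h = 0.4498, k = 2.223; principal scales a = 2.223, b = 0.4498.
sin(ω/2) = (a − b)/(a + b) = 1.773/2.673 = 0.6634, so ω = 2 arcsin(0.6634) ≈ 83.1°.

83.1°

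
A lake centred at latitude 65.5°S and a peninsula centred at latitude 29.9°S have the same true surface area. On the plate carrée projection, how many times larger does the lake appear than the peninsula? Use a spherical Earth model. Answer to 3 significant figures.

Plate carrée maps x = Rλ, y = Rφ. The meridian scale is h = 1 and the parallel scale is k = 1/cos φ = sec φ.
Areal scale at 65.5°: h·k = 1.000 × 2.411 = 2.411.
Areal scale at 29.9°: h·k = 1.000 × 1.154 = 1.154.
Ratio = 2.411/1.154 ≈ 2.09.

2.09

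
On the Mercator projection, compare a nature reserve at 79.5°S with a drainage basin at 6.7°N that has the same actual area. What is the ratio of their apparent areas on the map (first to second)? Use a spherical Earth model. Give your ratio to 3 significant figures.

29.7

On Mercator, area is exaggerated by sec²φ = 1/cos²φ.
At 79.5°: sec²(79.5°) = 1/0.1822² = 30.11.
At 6.7°: sec²(6.7°) = 1/0.9932² = 1.014.
Ratio = 30.11/1.014 = cos²(6.7°)/cos²(79.5°) ≈ 29.7.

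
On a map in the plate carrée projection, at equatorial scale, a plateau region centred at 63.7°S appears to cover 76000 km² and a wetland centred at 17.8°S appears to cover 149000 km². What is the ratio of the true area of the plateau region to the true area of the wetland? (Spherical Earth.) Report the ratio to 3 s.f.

On the plate carrée, areal scale = h·k = 1 × sec φ, so true area = apparent × cos φ.
True area of plateau region: 76000 × cos(63.7°) = 76000 × 0.4431 = 33670 km².
True area of wetland: 149000 × cos(17.8°) = 149000 × 0.9521 = 141900 km².
Ratio = 33670 / 141900 ≈ 0.237.

0.237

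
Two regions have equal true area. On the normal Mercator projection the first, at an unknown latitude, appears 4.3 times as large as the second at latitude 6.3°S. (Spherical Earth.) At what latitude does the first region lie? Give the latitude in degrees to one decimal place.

On Mercator, (apparent₁)/(apparent₂) = sec²φ₁ / sec²φ₂ when true areas are equal.
cos²φ₂ / cos²φ₁ = 4.3  ⇒  cos φ₁ = cos 6.3° / √4.3 = 0.9940/2.074 = 0.4793.
φ₁ = arccos(0.4793) ≈ 61.4°.

61.4°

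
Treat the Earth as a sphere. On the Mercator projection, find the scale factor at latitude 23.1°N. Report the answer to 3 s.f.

For Mercator, h = k = sec φ (a conformal cylindrical projection has a single point scale, 1/cos φ).
k = 1/cos 23.1° = 1/0.9198 = 1.087.

1.09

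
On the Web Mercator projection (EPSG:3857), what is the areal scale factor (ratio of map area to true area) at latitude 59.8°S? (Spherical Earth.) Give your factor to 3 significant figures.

For Mercator, h = k = sec φ (a conformal cylindrical projection has a single point scale, 1/cos φ).
Areal scale = k² = sec²φ = 1/cos²(59.8°) = 1/0.5030² = 3.952.

3.95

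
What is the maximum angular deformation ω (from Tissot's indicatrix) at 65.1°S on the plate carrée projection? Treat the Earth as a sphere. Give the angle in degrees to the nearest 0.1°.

For the equirectangular projection with φ₀ = 0 (plate carrée), h = 1 along meridians and k = sec φ along parallels.
At 65.1°: h = 1.000, k = 2.375; principal scales a = 2.375, b = 1.000.
sin(ω/2) = (a − b)/(a + b) = 1.375/3.375 = 0.4074, so ω = 2 arcsin(0.4074) ≈ 48.1°.

48.1°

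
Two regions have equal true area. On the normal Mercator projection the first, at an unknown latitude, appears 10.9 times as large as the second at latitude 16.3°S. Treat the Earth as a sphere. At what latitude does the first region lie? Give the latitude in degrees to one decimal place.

For equal true areas on Mercator, apparent areas scale as sec²φ, so the ratio is cos²φ₂ / cos²φ₁.
cos²φ₂ / cos²φ₁ = 10.9  ⇒  cos φ₁ = cos 16.3° / √10.9 = 0.9598/3.302 = 0.2907.
φ₁ = arccos(0.2907) ≈ 73.1°.

73.1°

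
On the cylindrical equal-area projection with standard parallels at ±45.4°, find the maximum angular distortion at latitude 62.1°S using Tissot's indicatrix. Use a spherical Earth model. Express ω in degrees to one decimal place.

45.3°

Cylindrical equal-area (φ₀ = 45.4°): h = cos φ / cos 45.4° along meridians, k = cos 45.4° / cos φ along parallels; h·k = 1.
At 62.1°: h = 0.6664, k = 1.501; principal scales a = 1.501, b = 0.6664.
sin(ω/2) = (a − b)/(a + b) = 0.8341/2.167 = 0.3849, so ω = 2 arcsin(0.3849) ≈ 45.3°.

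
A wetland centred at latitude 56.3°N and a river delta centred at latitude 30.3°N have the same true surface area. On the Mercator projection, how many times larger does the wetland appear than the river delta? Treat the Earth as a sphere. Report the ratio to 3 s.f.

2.42

Mercator is conformal with k = sec φ, so areal scale = k² = sec²φ.
At 56.3°: sec²(56.3°) = 1/0.5548² = 3.248.
At 30.3°: sec²(30.3°) = 1/0.8634² = 1.341.
Ratio = 3.248/1.341 = cos²(30.3°)/cos²(56.3°) ≈ 2.42.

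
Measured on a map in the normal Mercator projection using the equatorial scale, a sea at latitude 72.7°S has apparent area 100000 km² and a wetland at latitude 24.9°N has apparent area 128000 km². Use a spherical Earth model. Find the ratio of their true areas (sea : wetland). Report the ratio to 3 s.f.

Mercator's areal exaggeration is sec²φ; hence true area = (apparent area) · cos²φ.
True area of sea: 100000 × cos²(72.7°) = 100000 × 0.08843 = 8843 km².
True area of wetland: 128000 × cos²(24.9°) = 128000 × 0.8227 = 105300 km².
Ratio = 8843 / 105300 ≈ 0.0840.

0.0840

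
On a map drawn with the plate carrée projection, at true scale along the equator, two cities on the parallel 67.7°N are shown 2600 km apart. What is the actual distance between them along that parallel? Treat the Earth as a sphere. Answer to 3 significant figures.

In the plate carrée (x = Rλ, y = Rφ), meridians are true-scale (h = 1) and parallels are stretched by k = sec φ.
Along the parallel at 67.7°, map distances are exaggerated by k = sec 67.7° = 2.635.
True distance = 2600 / 2.635 = 2600 × cos 67.7° ≈ 987 km.

987 km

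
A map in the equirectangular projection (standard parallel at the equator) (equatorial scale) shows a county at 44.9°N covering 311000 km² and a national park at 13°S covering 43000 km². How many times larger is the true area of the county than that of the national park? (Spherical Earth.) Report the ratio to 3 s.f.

On the plate carrée, areal scale = h·k = 1 × sec φ, so true area = apparent × cos φ.
True area of county: 311000 × cos(44.9°) = 311000 × 0.7083 = 220300 km².
True area of national park: 43000 × cos(13°) = 43000 × 0.9744 = 41900 km².
Ratio = 220300 / 41900 ≈ 5.26.

5.26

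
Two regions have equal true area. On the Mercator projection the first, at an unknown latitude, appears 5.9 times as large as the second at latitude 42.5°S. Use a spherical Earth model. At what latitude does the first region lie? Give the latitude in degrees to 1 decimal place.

Mercator areal scale is sec²φ, so apparent-area ratio = sec²φ₁ / sec²φ₂ = cos²φ₂ / cos²φ₁.
cos²φ₂ / cos²φ₁ = 5.9  ⇒  cos φ₁ = cos 42.5° / √5.9 = 0.7373/2.429 = 0.3035.
φ₁ = arccos(0.3035) ≈ 72.3°.

72.3°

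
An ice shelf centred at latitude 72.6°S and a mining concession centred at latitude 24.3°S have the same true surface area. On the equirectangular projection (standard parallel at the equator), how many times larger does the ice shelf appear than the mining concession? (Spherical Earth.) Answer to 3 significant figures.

3.05

Plate carrée maps x = Rλ, y = Rφ. The meridian scale is h = 1 and the parallel scale is k = 1/cos φ = sec φ.
Areal scale at 72.6°: h·k = 1.000 × 3.344 = 3.344.
Areal scale at 24.3°: h·k = 1.000 × 1.097 = 1.097.
Ratio = 3.344/1.097 ≈ 3.05.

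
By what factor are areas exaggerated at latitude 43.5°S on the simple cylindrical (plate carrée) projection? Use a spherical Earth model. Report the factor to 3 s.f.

In the plate carrée (x = Rλ, y = Rφ), meridians are true-scale (h = 1) and parallels are stretched by k = sec φ.
Areal scale = h·k = 1 × sec φ; at 43.5°, h = 1.000, k = 1.379, so h·k = 1.379.

1.38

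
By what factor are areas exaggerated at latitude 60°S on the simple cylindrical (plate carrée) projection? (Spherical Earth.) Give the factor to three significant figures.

2.00

In the plate carrée (x = Rλ, y = Rφ), meridians are true-scale (h = 1) and parallels are stretched by k = sec φ.
Areal scale = h·k = 1 × sec φ; at 60°, h = 1.000, k = 2.000, so h·k = 2.000.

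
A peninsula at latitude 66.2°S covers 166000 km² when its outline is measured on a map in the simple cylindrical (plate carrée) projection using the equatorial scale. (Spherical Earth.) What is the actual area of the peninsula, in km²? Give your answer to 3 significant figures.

67000 km²

For the equirectangular projection with φ₀ = 0 (plate carrée), h = 1 along meridians and k = sec φ along parallels.
Areal scale = h·k = 1 × sec φ; at 66.2°, h = 1.000, k = 2.478, so h·k = 2.478.
True area = apparent / (areal scale) = 166000 / 2.478 ≈ 67000 km².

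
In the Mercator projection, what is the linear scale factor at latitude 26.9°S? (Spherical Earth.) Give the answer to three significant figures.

1.12

Mercator is conformal, so the point scale is isotropic: h = k = sec φ = 1/cos φ.
k = 1/cos 26.9° = 1/0.8918 = 1.121.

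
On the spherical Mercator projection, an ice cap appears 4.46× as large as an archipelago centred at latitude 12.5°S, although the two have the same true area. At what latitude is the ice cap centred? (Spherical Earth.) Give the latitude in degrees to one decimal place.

Mercator areal scale is sec²φ, so apparent-area ratio = sec²φ₁ / sec²φ₂ = cos²φ₂ / cos²φ₁.
cos²φ₂ / cos²φ₁ = 4.46  ⇒  cos φ₁ = cos 12.5° / √4.46 = 0.9763/2.112 = 0.4623.
φ₁ = arccos(0.4623) ≈ 62.5°.

62.5°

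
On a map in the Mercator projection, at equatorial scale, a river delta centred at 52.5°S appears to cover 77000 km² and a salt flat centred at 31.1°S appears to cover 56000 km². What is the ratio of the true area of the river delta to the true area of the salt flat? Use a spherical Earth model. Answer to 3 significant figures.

0.695

Mercator's areal exaggeration is sec²φ; hence true area = (apparent area) · cos²φ.
True area of river delta: 77000 × cos²(52.5°) = 77000 × 0.3706 = 28540 km².
True area of salt flat: 56000 × cos²(31.1°) = 56000 × 0.7332 = 41060 km².
Ratio = 28540 / 41060 ≈ 0.695.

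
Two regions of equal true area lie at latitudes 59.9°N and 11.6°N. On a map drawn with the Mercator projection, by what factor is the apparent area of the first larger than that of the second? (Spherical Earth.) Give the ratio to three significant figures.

3.82

Mercator is conformal with k = sec φ, so areal scale = k² = sec²φ.
At 59.9°: sec²(59.9°) = 1/0.5015² = 3.976.
At 11.6°: sec²(11.6°) = 1/0.9796² = 1.042.
Ratio = 3.976/1.042 = cos²(11.6°)/cos²(59.9°) ≈ 3.82.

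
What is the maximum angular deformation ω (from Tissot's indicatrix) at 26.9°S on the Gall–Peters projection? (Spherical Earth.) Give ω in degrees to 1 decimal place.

Gall–Peters is a cylindrical equal-area projection with standard parallels at ±45°. A cylindrical equal-area projection with standard parallel φ₀ has meridian scale h = cos φ / cos φ₀ and parallel scale k = cos φ₀ / cos φ (so areas are preserved, h·k = 1).
At 26.9°: h = 1.261, k = 0.7929; principal scales a = 1.261, b = 0.7929.
sin(ω/2) = (a − b)/(a + b) = 0.4683/2.054 = 0.2280, so ω = 2 arcsin(0.2280) ≈ 26.4°.

26.4°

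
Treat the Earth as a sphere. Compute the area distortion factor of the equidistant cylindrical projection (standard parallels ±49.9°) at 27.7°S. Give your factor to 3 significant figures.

With standard parallel φ₀ = 49.9°, the equirectangular projection gives x = Rλ cos φ₀, y = Rφ, so h = 1 and k = cos 49.9° / cos φ.
Areal scale = h·k = 1 × cos φ₀ / cos φ; at 27.7°, h = 1.000, k = 0.7275, so h·k = 0.7275.

0.727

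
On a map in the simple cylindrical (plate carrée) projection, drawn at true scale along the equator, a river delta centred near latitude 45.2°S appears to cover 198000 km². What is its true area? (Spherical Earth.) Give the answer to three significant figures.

140000 km²

For the equirectangular projection with φ₀ = 0 (plate carrée), h = 1 along meridians and k = sec φ along parallels.
Areal scale = h·k = 1 × sec φ; at 45.2°, h = 1.000, k = 1.419, so h·k = 1.419.
True area = apparent / (areal scale) = 198000 / 1.419 ≈ 140000 km².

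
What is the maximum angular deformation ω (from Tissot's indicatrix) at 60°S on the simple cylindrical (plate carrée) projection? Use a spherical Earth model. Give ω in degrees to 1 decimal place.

For the equirectangular projection with φ₀ = 0 (plate carrée), h = 1 along meridians and k = sec φ along parallels.
At 60°: h = 1.000, k = 2.000; principal scales a = 2.000, b = 1.000.
sin(ω/2) = (a − b)/(a + b) = 1.0000/3.000 = 0.3333, so ω = 2 arcsin(0.3333) ≈ 38.9°.

38.9°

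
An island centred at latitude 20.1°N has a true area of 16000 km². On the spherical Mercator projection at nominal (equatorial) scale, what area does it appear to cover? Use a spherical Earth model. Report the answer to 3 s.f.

For Mercator, h = k = sec φ (a conformal cylindrical projection has a single point scale, 1/cos φ).
Areal scale = k² = sec²φ = 1/cos²(20.1°) = 1/0.9391² = 1.134.
Apparent area = 16000 × 1.134 ≈ 18100 km².

18100 km²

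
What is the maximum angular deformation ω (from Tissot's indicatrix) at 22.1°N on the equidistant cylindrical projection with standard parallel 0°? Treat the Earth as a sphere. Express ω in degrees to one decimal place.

In the plate carrée (x = Rλ, y = Rφ), meridians are true-scale (h = 1) and parallels are stretched by k = sec φ.
At 22.1°: h = 1.000, k = 1.079; principal scales a = 1.079, b = 1.000.
sin(ω/2) = (a − b)/(a + b) = 0.07930/2.079 = 0.03814, so ω = 2 arcsin(0.03814) ≈ 4.4°.

4.4°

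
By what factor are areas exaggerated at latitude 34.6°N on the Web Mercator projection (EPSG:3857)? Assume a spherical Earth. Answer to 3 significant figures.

1.48

Mercator is conformal, so the point scale is isotropic: h = k = sec φ = 1/cos φ.
Areal scale = k² = sec²φ = 1/cos²(34.6°) = 1/0.8231² = 1.476.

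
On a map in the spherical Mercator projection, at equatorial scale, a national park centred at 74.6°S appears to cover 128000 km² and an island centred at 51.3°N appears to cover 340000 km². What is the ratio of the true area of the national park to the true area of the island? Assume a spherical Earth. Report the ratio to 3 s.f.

0.0679

Since Mercator area scale is 1/cos²φ, the true area equals the apparent area multiplied by cos²φ.
True area of national park: 128000 × cos²(74.6°) = 128000 × 0.07052 = 9027 km².
True area of island: 340000 × cos²(51.3°) = 340000 × 0.3909 = 132900 km².
Ratio = 9027 / 132900 ≈ 0.0679.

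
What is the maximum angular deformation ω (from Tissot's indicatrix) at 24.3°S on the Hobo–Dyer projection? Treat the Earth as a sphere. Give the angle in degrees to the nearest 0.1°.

15.8°

Hobo–Dyer is a cylindrical equal-area projection with standard parallels at ±37.5°. For cylindrical equal-area with standard parallel φ₀, h = cos φ / cos φ₀ and k = cos φ₀ / cos φ, so h·k = 1.
At 24.3°: h = 1.149, k = 0.8705; principal scales a = 1.149, b = 0.8705.
sin(ω/2) = (a − b)/(a + b) = 0.2783/2.019 = 0.1378, so ω = 2 arcsin(0.1378) ≈ 15.8°.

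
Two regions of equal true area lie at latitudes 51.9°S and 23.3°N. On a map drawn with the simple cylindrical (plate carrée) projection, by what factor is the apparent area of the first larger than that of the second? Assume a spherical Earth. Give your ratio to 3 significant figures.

1.49

For the equirectangular projection with φ₀ = 0 (plate carrée), h = 1 along meridians and k = sec φ along parallels.
Areal scale at 51.9°: h·k = 1.000 × 1.621 = 1.621.
Areal scale at 23.3°: h·k = 1.000 × 1.089 = 1.089.
Ratio = 1.621/1.089 ≈ 1.49.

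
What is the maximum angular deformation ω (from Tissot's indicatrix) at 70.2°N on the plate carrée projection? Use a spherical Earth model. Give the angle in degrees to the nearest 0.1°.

59.2°

In the plate carrée (x = Rλ, y = Rφ), meridians are true-scale (h = 1) and parallels are stretched by k = sec φ.
At 70.2°: h = 1.000, k = 2.952; principal scales a = 2.952, b = 1.000.
sin(ω/2) = (a − b)/(a + b) = 1.952/3.952 = 0.4939, so ω = 2 arcsin(0.4939) ≈ 59.2°.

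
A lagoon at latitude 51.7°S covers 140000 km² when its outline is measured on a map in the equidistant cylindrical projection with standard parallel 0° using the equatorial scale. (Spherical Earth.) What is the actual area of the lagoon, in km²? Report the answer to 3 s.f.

In the plate carrée (x = Rλ, y = Rφ), meridians are true-scale (h = 1) and parallels are stretched by k = sec φ.
Areal scale = h·k = 1 × sec φ; at 51.7°, h = 1.000, k = 1.613, so h·k = 1.613.
True area = apparent / (areal scale) = 140000 / 1.613 ≈ 86800 km².

86800 km²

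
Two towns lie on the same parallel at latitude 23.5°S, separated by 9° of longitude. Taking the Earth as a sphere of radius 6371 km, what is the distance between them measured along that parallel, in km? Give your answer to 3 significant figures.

918 km

Arc length along a parallel = R cos φ · Δλ (with Δλ in radians).
= 6371 × cos 23.5° × (9° × π/180) = 6371 × 0.9171 × 0.1571 ≈ 918 km.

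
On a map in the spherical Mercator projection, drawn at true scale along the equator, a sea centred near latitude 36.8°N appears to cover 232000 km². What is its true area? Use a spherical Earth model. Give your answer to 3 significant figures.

149000 km²

For Mercator, h = k = sec φ (a conformal cylindrical projection has a single point scale, 1/cos φ).
Areal scale = k² = sec²φ = 1/cos²(36.8°) = 1/0.8007² = 1.560.
True area = apparent / (areal scale) = 232000 / 1.560 ≈ 149000 km².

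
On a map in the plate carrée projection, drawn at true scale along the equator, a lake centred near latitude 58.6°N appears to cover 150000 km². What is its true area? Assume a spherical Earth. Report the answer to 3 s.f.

78200 km²

Plate carrée maps x = Rλ, y = Rφ. The meridian scale is h = 1 and the parallel scale is k = 1/cos φ = sec φ.
Areal scale = h·k = 1 × sec φ; at 58.6°, h = 1.000, k = 1.919, so h·k = 1.919.
True area = apparent / (areal scale) = 150000 / 1.919 ≈ 78200 km².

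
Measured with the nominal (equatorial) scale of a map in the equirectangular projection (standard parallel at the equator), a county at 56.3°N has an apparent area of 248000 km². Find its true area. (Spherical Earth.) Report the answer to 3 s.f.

For the equirectangular projection with φ₀ = 0 (plate carrée), h = 1 along meridians and k = sec φ along parallels.
Areal scale = h·k = 1 × sec φ; at 56.3°, h = 1.000, k = 1.802, so h·k = 1.802.
True area = apparent / (areal scale) = 248000 / 1.802 ≈ 138000 km².

138000 km²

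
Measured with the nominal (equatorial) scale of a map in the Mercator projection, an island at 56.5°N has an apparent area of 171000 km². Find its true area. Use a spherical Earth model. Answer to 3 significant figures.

52100 km²

The Mercator projection is conformal; its linear scale factor is the same in every direction and equals sec φ = 1/cos φ.
Areal scale = k² = sec²φ = 1/cos²(56.5°) = 1/0.5519² = 3.283.
True area = apparent / (areal scale) = 171000 / 3.283 ≈ 52100 km².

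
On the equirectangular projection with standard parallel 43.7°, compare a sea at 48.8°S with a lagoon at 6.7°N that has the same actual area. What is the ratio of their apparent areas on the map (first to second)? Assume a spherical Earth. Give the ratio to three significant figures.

In the equirectangular projection with standard parallel φ₀ = 43.7° (x = Rλ cos φ₀, y = Rφ), meridians are true-scale (h = 1) and the parallel scale is k = cos φ₀ / cos φ.
Areal scale at 48.8°: h·k = 1.000 × 1.098 = 1.098.
Areal scale at 6.7°: h·k = 1.000 × 0.7279 = 0.7279.
Ratio = 1.098/0.7279 ≈ 1.51.

1.51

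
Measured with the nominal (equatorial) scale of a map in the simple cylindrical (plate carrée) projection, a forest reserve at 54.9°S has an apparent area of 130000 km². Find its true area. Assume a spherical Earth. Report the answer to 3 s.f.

In the plate carrée (x = Rλ, y = Rφ), meridians are true-scale (h = 1) and parallels are stretched by k = sec φ.
Areal scale = h·k = 1 × sec φ; at 54.9°, h = 1.000, k = 1.739, so h·k = 1.739.
True area = apparent / (areal scale) = 130000 / 1.739 ≈ 74800 km².

74800 km²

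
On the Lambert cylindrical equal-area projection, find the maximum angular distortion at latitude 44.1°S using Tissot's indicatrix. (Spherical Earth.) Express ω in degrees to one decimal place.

The Lambert cylindrical equal-area projection is the cylindrical equal-area projection with its standard parallel at the equator (φ₀ = 0). For cylindrical equal-area with standard parallel φ₀, h = cos φ / cos φ₀ and k = cos φ₀ / cos φ, so h·k = 1.
At 44.1°: h = 0.7181, k = 1.393; principal scales a = 1.393, b = 0.7181.
sin(ω/2) = (a − b)/(a + b) = 0.6744/2.111 = 0.3195, so ω = 2 arcsin(0.3195) ≈ 37.3°.

37.3°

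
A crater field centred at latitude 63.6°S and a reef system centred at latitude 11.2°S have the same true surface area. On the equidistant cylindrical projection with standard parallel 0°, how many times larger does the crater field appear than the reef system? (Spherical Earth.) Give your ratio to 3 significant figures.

2.21

In the plate carrée (x = Rλ, y = Rφ), meridians are true-scale (h = 1) and parallels are stretched by k = sec φ.
Areal scale at 63.6°: h·k = 1.000 × 2.249 = 2.249.
Areal scale at 11.2°: h·k = 1.000 × 1.019 = 1.019.
Ratio = 2.249/1.019 ≈ 2.21.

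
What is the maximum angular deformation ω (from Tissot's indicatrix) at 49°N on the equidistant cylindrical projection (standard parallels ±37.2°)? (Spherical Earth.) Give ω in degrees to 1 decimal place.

11.1°

In the equirectangular projection with standard parallel φ₀ = 37.2° (x = Rλ cos φ₀, y = Rφ), meridians are true-scale (h = 1) and the parallel scale is k = cos φ₀ / cos φ.
At 49°: h = 1.000, k = 1.214; principal scales a = 1.214, b = 1.000.
sin(ω/2) = (a − b)/(a + b) = 0.2141/2.214 = 0.09670, so ω = 2 arcsin(0.09670) ≈ 11.1°.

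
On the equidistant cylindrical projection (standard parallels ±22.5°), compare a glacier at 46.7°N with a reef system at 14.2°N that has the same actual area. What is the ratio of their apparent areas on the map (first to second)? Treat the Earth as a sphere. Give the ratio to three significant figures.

1.41

In the equirectangular projection with standard parallel φ₀ = 22.5° (x = Rλ cos φ₀, y = Rφ), meridians are true-scale (h = 1) and the parallel scale is k = cos φ₀ / cos φ.
Areal scale at 46.7°: h·k = 1.000 × 1.347 = 1.347.
Areal scale at 14.2°: h·k = 1.000 × 0.9530 = 0.9530.
Ratio = 1.347/0.9530 ≈ 1.41.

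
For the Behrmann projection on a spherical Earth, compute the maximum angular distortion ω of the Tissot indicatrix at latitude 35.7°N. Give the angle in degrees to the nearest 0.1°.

Behrmann is a cylindrical equal-area projection with standard parallels at ±30°. For cylindrical equal-area with standard parallel φ₀, h = cos φ / cos φ₀ and k = cos φ₀ / cos φ, so h·k = 1.
At 35.7°: h = 0.9377, k = 1.066; principal scales a = 1.066, b = 0.9377.
sin(ω/2) = (a − b)/(a + b) = 0.1287/2.004 = 0.06422, so ω = 2 arcsin(0.06422) ≈ 7.4°.

7.4°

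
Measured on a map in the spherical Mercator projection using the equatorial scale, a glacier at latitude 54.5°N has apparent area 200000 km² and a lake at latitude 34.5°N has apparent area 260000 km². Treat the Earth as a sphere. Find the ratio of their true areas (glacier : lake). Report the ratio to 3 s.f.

0.382

On Mercator the areal scale is sec²φ, so true area = apparent × cos²φ.
True area of glacier: 200000 × cos²(54.5°) = 200000 × 0.3372 = 67440 km².
True area of lake: 260000 × cos²(34.5°) = 260000 × 0.6792 = 176600 km².
Ratio = 67440 / 176600 ≈ 0.382.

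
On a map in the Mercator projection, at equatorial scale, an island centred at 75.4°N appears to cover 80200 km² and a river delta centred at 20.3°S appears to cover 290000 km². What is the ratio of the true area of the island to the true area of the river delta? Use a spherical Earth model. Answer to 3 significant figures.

Since Mercator area scale is 1/cos²φ, the true area equals the apparent area multiplied by cos²φ.
True area of island: 80200 × cos²(75.4°) = 80200 × 0.06354 = 5096 km².
True area of river delta: 290000 × cos²(20.3°) = 290000 × 0.8796 = 255100 km².
Ratio = 5096 / 255100 ≈ 0.0200.

0.0200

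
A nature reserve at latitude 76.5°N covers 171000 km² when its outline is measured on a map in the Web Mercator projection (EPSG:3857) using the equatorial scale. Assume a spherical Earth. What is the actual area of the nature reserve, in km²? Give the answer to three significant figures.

For Mercator, h = k = sec φ (a conformal cylindrical projection has a single point scale, 1/cos φ).
Areal scale = k² = sec²φ = 1/cos²(76.5°) = 1/0.2334² = 18.35.
True area = apparent / (areal scale) = 171000 / 18.35 ≈ 9320 km².

9320 km²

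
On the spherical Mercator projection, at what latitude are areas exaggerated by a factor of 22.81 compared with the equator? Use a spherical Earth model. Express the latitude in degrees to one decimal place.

77.9°

Mercator areal scale is sec²φ.
sec²φ = 22.81  ⇒  cos²φ = 0.04384  ⇒  cos φ = 0.2094.
φ = arccos(0.2094) ≈ 77.9°.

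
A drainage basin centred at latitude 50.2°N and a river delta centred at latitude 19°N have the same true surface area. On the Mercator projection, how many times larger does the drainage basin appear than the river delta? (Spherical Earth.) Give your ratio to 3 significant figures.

Mercator areal scale is sec²φ.
At 50.2°: sec²(50.2°) = 1/0.6401² = 2.441.
At 19°: sec²(19°) = 1/0.9455² = 1.119.
Ratio = 2.441/1.119 = cos²(19°)/cos²(50.2°) ≈ 2.18.

2.18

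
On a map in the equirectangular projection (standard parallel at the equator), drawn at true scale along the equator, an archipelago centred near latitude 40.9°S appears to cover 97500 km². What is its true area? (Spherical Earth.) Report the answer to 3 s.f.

73700 km²

For the equirectangular projection with φ₀ = 0 (plate carrée), h = 1 along meridians and k = sec φ along parallels.
Areal scale = h·k = 1 × sec φ; at 40.9°, h = 1.000, k = 1.323, so h·k = 1.323.
True area = apparent / (areal scale) = 97500 / 1.323 ≈ 73700 km².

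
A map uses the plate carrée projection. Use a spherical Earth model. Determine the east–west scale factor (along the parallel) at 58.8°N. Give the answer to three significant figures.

1.93

Plate carrée maps x = Rλ, y = Rφ. The meridian scale is h = 1 and the parallel scale is k = 1/cos φ = sec φ.
k = 1/cos 58.8° = 1/0.5180 = 1.930.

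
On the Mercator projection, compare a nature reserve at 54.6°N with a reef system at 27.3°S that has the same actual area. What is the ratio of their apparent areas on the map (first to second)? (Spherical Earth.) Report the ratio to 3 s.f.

On Mercator, area is exaggerated by sec²φ = 1/cos²φ.
At 54.6°: sec²(54.6°) = 1/0.5793² = 2.980.
At 27.3°: sec²(27.3°) = 1/0.8886² = 1.266.
Ratio = 2.980/1.266 = cos²(27.3°)/cos²(54.6°) ≈ 2.35.

2.35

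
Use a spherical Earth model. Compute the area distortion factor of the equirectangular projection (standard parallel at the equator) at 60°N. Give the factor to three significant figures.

2.00

In the plate carrée (x = Rλ, y = Rφ), meridians are true-scale (h = 1) and parallels are stretched by k = sec φ.
Areal scale = h·k = 1 × sec φ; at 60°, h = 1.000, k = 2.000, so h·k = 2.000.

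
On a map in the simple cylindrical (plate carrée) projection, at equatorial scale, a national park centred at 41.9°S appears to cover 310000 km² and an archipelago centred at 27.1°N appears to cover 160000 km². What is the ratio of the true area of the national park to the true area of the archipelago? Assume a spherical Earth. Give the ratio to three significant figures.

1.62

On the plate carrée, areal scale = h·k = 1 × sec φ, so true area = apparent × cos φ.
True area of national park: 310000 × cos(41.9°) = 310000 × 0.7443 = 230700 km².
True area of archipelago: 160000 × cos(27.1°) = 160000 × 0.8902 = 142400 km².
Ratio = 230700 / 142400 ≈ 1.62.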